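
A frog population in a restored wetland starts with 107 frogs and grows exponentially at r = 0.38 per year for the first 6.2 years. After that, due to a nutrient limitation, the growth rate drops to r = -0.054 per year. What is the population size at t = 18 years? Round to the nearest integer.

597 frogs

Phase 1: N(6.2) = 107·e^(0.38×6.2) = 107·e^2.356 = 1128.71.
Phase 2 runs for 18 − 6.2 = 11.8 years at r = -0.054.
N(18) = 1128.71·e^(-0.054×11.8) = 1128.71·e^-0.6372 = 596.828.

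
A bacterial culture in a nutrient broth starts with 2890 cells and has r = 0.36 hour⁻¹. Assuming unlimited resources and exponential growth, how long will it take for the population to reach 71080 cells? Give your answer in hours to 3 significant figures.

8.90 hours

Set N₀·e^(rt) = 71080: e^(0.36·t) = 71080/2890 = 24.595.
0.36·t = ln(24.595) = 3.2025, so t = 3.2025/0.36 = 8.896.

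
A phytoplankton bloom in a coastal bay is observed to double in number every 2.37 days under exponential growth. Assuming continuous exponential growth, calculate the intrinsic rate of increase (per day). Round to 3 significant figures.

r = ln(2)/t_d = 0.6931/2.37 = 0.29247.

0.292 per day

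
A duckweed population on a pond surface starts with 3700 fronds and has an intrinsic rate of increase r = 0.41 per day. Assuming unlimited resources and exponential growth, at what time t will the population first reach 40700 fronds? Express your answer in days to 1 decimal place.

Set N₀·e^(rt) = 40700: e^(0.41·t) = 40700/3700 = 11.
0.41·t = ln(11) = 2.3979, so t = 2.3979/0.41 = 5.8485.

5.8 days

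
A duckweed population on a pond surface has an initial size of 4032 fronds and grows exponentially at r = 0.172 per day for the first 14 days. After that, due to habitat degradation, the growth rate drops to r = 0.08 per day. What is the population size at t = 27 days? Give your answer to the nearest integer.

126756 fronds

Phase 1: N(14) = 4032·e^(0.172×14) = 4032·e^2.408 = 44802.4.
Phase 2 runs for 27 − 14 = 13 days at r = 0.08.
N(27) = 44802.4·e^(0.08×13) = 44802.4·e^1.04 = 126756.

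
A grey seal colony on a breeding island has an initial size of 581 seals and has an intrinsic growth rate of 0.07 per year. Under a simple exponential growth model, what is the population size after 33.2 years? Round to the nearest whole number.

N(t) = N₀·e^(rt) = 581 × e^(0.07×33.2) = 581 × e^2.324.
e^2.324 ≈ 10.216, so N ≈ 581 × 10.216 = 5935.76.

5936 seals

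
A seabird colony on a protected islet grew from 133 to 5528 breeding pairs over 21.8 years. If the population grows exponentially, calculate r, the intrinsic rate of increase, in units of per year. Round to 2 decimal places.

0.17 per year

From N(t) = N₀·e^(rt): e^(r·21.8) = 5528/133 = 41.564.
r·21.8 = ln(41.564) = 3.7272, so r = 3.7272/21.8 = 0.17097.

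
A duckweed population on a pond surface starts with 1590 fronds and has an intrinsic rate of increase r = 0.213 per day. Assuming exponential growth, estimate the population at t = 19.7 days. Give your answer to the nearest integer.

105619 fronds

N(t) = N₀·e^(rt) = 1590 × e^(0.213×19.7) = 1590 × e^4.196.
e^4.196 ≈ 66.427, so N ≈ 1590 × 66.427 = 105619.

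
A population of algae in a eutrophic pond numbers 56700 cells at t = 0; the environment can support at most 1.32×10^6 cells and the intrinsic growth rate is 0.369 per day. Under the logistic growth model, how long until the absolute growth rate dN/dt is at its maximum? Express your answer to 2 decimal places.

Logistic growth is fastest at N = K/2 = 660000.
A = (K − N₀)/N₀ = 22.28. Set K/(1 + A·e^(−rt)) = K/2 → A·e^(−rt) = 1.
e^(−0.369t) = 1/22.28 = 0.0448825, so t = ln(22.28)/0.369 = 3.1037/0.369 = 8.4111.

8.41 days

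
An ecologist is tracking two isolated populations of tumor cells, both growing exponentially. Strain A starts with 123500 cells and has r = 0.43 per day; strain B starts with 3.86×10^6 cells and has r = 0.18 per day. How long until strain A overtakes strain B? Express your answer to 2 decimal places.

13.77 days

Set 123500·e^(0.43t) = 3.86×10^6·e^(0.18t).
e^((0.43 − 0.18)t) = 3.86×10^6/123500 → e^(0.25·t) = 31.255.
0.25·t = ln(31.255) = 3.4422, so t = 3.4422/0.25 = 13.769.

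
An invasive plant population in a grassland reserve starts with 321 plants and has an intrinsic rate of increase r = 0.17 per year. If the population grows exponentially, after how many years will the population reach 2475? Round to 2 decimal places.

12.02 years

Set N₀·e^(rt) = 2475: e^(0.17·t) = 2475/321 = 7.7103.
0.17·t = ln(7.7103) = 2.0426, so t = 2.0426/0.17 = 12.015.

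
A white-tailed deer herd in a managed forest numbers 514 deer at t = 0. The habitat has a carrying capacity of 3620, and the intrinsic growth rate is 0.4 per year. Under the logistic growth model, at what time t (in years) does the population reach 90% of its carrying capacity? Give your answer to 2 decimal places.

A = (K − N₀)/N₀ = (3620 − 514)/514 = 6.0428.
Solve 3620/(1 + 6.0428·e^(−0.4t)) = 3258: 1 + 6.0428·e^(−0.4t) = 1.1111, so e^(−0.4t) = 0.0183874.
−0.4·t = ln(0.0183874) = -3.9961, so t = 3.9961/0.4 = 9.9902.

9.99 years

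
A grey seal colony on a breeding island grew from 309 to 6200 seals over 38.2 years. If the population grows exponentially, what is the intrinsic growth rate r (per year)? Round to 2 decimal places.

0.08 per year

From N(t) = N₀·e^(rt): e^(r·38.2) = 6200/309 = 20.065.
r·38.2 = ln(20.065) = 2.999, so r = 2.999/38.2 = 0.078507.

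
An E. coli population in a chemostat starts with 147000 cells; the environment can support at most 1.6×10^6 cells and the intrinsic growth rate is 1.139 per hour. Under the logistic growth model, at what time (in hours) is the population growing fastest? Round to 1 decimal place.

Logistic growth is fastest at N = K/2 = 800000.
A = (K − N₀)/N₀ = 9.8844. Set K/(1 + A·e^(−rt)) = K/2 → A·e^(−rt) = 1.
e^(−1.139t) = 1/9.8844 = 0.10117, so t = ln(9.8844)/1.139 = 2.291/1.139 = 2.0114.

2.0 hours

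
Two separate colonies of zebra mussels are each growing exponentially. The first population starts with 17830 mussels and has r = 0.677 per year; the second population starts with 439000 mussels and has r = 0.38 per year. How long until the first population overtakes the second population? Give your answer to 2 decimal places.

Set 17830·e^(0.677t) = 439000·e^(0.38t).
e^((0.677 − 0.38)t) = 439000/17830 → e^(0.297·t) = 24.621.
0.297·t = ln(24.621) = 3.2036, so t = 3.2036/0.297 = 10.787.

10.79 years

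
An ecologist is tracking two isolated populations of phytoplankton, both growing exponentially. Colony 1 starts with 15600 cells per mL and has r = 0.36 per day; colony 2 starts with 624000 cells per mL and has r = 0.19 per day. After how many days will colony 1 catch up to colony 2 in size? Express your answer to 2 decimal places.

21.70 days

Set 15600·e^(0.36t) = 624000·e^(0.19t).
e^((0.36 − 0.19)t) = 624000/15600 → e^(0.17·t) = 40.
0.17·t = ln(40) = 3.6889, so t = 3.6889/0.17 = 21.699.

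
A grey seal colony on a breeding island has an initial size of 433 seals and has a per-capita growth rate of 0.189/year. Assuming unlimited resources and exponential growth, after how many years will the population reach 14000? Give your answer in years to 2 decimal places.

18.39 years

Set N₀·e^(rt) = 14000: e^(0.189·t) = 14000/433 = 32.333.
0.189·t = ln(32.333) = 3.4761, so t = 3.4761/0.189 = 18.392.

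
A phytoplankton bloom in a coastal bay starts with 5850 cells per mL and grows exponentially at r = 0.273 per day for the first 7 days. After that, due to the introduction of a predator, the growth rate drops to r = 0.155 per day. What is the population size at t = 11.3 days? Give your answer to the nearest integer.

Phase 1: N(7) = 5850·e^(0.273×7) = 5850·e^1.911 = 39545.1.
Phase 2 runs for 11.3 − 7 = 4.3 days at r = 0.155.
N(11.3) = 39545.1·e^(0.155×4.3) = 39545.1·e^0.6665 = 77010.5.

77010 cells per mL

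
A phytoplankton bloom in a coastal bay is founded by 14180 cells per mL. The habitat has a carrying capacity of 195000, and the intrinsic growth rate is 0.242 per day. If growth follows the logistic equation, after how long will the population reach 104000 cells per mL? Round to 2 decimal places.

11.07 days

A = (K − N₀)/N₀ = (195000 − 14180)/14180 = 12.752.
Solve 195000/(1 + 12.752·e^(−0.242t)) = 104000: 1 + 12.752·e^(−0.242t) = 1.875, so e^(−0.242t) = 0.068618.
−0.242·t = ln(0.068618) = -2.6792, so t = 2.6792/0.242 = 11.071.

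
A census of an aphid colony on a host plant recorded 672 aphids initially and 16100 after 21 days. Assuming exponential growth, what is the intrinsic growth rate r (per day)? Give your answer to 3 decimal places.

From N(t) = N₀·e^(rt): e^(r·21) = 16100/672 = 23.958.
r·21 = ln(23.958) = 3.1763, so r = 3.1763/21 = 0.15125.

0.151 per day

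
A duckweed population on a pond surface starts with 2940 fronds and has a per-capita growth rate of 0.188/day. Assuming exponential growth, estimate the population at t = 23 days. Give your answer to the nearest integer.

N(t) = N₀·e^(rt) = 2940 × e^(0.188×23) = 2940 × e^4.324.
e^4.324 ≈ 75.49, so N ≈ 2940 × 75.49 = 221941.

221941 fronds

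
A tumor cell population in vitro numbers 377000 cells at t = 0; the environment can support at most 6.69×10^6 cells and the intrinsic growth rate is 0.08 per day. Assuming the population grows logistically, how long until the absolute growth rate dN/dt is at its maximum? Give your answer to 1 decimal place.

Logistic growth is fastest at N = K/2 = 3.345×10^6.
A = (K − N₀)/N₀ = 16.745. Set K/(1 + A·e^(−rt)) = K/2 → A·e^(−rt) = 1.
e^(−0.08t) = 1/16.745 = 0.059718, so t = ln(16.745)/0.08 = 2.8181/0.08 = 35.227.

35.2 days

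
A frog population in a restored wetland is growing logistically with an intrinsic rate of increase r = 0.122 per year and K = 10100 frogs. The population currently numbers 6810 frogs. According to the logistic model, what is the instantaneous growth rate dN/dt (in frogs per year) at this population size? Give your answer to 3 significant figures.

271 frogs per year

dN/dt = rN(1 − N/K) = 0.122 × 6810 × (1 − 6810/10100).
1 − 6810/10100 = 0.32574; dN/dt = 0.122 × 6810 × 0.32574 = 270.63.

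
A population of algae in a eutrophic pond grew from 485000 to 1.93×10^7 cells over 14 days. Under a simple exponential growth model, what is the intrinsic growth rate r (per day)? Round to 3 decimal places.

From N(t) = N₀·e^(rt): e^(r·14) = 1.93×10^7/485000 = 39.794.
r·14 = ln(39.794) = 3.6837, so r = 3.6837/14 = 0.26312.

0.263 per day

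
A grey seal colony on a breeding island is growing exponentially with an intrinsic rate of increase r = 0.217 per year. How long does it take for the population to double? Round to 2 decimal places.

Doubling time t_d = ln(2)/r = 0.6931/0.217 = 3.1942.

3.19 years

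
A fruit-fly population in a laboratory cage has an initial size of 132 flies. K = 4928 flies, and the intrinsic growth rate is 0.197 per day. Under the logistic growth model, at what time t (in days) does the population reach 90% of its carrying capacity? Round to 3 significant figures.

29.4 days

A = (K − N₀)/N₀ = (4928 − 132)/132 = 36.333.
Solve 4928/(1 + 36.333·e^(−0.197t)) = 4435.2: 1 + 36.333·e^(−0.197t) = 1.1111, so e^(−0.197t) = 0.0030581.
−0.197·t = ln(0.0030581) = -5.79, so t = 5.79/0.197 = 29.391.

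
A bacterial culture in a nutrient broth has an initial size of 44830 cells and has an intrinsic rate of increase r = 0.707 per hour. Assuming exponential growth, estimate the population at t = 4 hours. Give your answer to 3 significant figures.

N(t) = N₀·e^(rt) = 44830 × e^(0.707×4) = 44830 × e^2.828.
e^2.828 ≈ 16.912, so N ≈ 44830 × 16.912 = 758147.

758000 cells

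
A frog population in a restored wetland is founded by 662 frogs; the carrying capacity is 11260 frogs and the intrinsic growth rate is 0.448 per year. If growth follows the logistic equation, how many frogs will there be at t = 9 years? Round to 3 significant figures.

A = (K − N₀)/N₀ = (11260 − 662)/662 = 16.009.
N(t) = K/(1 + A·e^(−rt)) = 11260/(1 + 16.009×e^(−0.448×9)).
e^(−4.032) = 0.017739; denominator = 1 + 16.009×0.017739 = 1.284.
N = 11260/1.284 = 8769.59.

8770 frogs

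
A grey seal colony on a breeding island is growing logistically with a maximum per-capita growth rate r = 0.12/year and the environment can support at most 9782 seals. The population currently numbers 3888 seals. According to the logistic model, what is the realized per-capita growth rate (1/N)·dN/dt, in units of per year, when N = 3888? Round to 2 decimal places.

0.07 per year

(1/N)·dN/dt = r(1 − N/K) = 0.12 × (1 − 3888/9782).
= 0.12 × 0.60254 = 0.072304.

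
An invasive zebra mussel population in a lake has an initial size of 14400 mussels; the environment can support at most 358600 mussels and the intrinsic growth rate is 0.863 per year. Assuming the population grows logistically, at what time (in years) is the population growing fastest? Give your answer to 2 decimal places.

Logistic growth is fastest at N = K/2 = 179300.
A = (K − N₀)/N₀ = 23.903. Set K/(1 + A·e^(−rt)) = K/2 → A·e^(−rt) = 1.
e^(−0.863t) = 1/23.903 = 0.0418361, so t = ln(23.903)/0.863 = 3.174/0.863 = 3.6779.

3.68 years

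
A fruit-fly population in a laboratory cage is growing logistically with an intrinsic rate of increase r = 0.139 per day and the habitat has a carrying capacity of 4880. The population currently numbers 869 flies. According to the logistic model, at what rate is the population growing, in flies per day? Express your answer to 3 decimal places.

99.281 flies per day

dN/dt = rN(1 − N/K) = 0.139 × 869 × (1 − 869/4880).
1 − 869/4880 = 0.82193; dN/dt = 0.139 × 869 × 0.82193 = 99.281.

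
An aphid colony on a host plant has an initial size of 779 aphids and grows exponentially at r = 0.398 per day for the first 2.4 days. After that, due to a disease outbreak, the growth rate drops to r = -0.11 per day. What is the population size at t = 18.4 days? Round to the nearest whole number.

Phase 1: N(2.4) = 779·e^(0.398×2.4) = 779·e^0.9552 = 2024.77.
Phase 2 runs for 18.4 − 2.4 = 16 days at r = -0.11.
N(18.4) = 2024.77·e^(-0.11×16) = 2024.77·e^-1.76 = 348.351.

348 aphids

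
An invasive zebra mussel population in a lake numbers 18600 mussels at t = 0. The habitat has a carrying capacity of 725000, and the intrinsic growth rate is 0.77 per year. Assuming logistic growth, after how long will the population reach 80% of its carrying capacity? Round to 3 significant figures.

6.52 years

A = (K − N₀)/N₀ = (725000 − 18600)/18600 = 37.978.
Solve 725000/(1 + 37.978·e^(−0.77t)) = 580000: 1 + 37.978·e^(−0.77t) = 1.25, so e^(−0.77t) = 0.00658267.
−0.77·t = ln(0.00658267) = -5.0233, so t = 5.0233/0.77 = 6.5238.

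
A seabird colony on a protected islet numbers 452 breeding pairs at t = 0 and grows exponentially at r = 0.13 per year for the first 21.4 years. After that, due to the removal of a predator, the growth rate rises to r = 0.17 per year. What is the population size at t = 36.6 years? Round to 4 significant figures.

Phase 1: N(21.4) = 452·e^(0.13×21.4) = 452·e^2.782 = 7300.38.
Phase 2 runs for 36.6 − 21.4 = 15.2 years at r = 0.17.
N(36.6) = 7300.38·e^(0.17×15.2) = 7300.38·e^2.584 = 96730.3.

96730 breeding pairs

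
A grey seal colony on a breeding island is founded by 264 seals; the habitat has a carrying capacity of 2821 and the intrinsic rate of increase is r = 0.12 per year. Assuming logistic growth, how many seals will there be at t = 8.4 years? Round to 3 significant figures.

A = (K − N₀)/N₀ = (2821 − 264)/264 = 9.6856.
N(t) = K/(1 + A·e^(−rt)) = 2821/(1 + 9.6856×e^(−0.12×8.4)).
e^(−1.008) = 0.36495; denominator = 1 + 9.6856×0.36495 = 4.5347.
N = 2821/4.5347 = 622.086.

622 seals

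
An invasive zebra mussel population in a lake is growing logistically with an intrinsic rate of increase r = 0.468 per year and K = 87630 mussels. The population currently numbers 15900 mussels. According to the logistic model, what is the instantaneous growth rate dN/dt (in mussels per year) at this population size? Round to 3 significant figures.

6090 mussels per year

dN/dt = rN(1 − N/K) = 0.468 × 15900 × (1 − 15900/87630).
1 − 15900/87630 = 0.81856; dN/dt = 0.468 × 15900 × 0.81856 = 6091.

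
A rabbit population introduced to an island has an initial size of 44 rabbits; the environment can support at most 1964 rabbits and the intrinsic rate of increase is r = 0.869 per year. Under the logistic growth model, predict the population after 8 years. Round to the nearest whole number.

1885 rabbits

A = (K − N₀)/N₀ = (1964 − 44)/44 = 43.636.
N(t) = K/(1 + A·e^(−rt)) = 1964/(1 + 43.636×e^(−0.869×8)).
e^(−6.952) = 0.00095672; denominator = 1 + 43.636×0.00095672 = 1.0417.
N = 1964/1.0417 = 1885.29.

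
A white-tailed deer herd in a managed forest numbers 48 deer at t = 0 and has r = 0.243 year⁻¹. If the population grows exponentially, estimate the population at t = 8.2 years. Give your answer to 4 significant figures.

N(t) = N₀·e^(rt) = 48 × e^(0.243×8.2) = 48 × e^1.993.
e^1.993 ≈ 7.3346, so N ≈ 48 × 7.3346 = 352.06.

352.1 deer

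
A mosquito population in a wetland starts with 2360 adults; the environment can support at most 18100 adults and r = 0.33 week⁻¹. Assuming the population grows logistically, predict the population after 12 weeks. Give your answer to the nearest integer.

A = (K − N₀)/N₀ = (18100 − 2360)/2360 = 6.6695.
N(t) = K/(1 + A·e^(−rt)) = 18100/(1 + 6.6695×e^(−0.33×12)).
e^(−3.96) = 0.019063; denominator = 1 + 6.6695×0.019063 = 1.1271.
N = 18100/1.1271 = 16058.3.

16058 adults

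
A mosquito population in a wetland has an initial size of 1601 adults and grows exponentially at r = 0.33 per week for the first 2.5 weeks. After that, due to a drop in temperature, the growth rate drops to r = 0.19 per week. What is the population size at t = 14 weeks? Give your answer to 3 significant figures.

32500 adults

Phase 1: N(2.5) = 1601·e^(0.33×2.5) = 1601·e^0.825 = 3653.29.
Phase 2 runs for 14 − 2.5 = 11.5 weeks at r = 0.19.
N(14) = 3653.29·e^(0.19×11.5) = 3653.29·e^2.185 = 32480.1.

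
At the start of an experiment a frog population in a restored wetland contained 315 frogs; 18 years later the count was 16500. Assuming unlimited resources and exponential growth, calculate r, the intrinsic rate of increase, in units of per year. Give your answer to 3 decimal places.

From N(t) = N₀·e^(rt): e^(r·18) = 16500/315 = 52.381.
r·18 = ln(52.381) = 3.9585, so r = 3.9585/18 = 0.21992.

0.220 per year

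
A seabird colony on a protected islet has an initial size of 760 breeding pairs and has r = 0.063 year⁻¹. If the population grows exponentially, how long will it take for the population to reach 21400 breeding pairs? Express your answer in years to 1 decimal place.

Set N₀·e^(rt) = 21400: e^(0.063·t) = 21400/760 = 28.158.
0.063·t = ln(28.158) = 3.3378, so t = 3.3378/0.063 = 52.981.

53.0 years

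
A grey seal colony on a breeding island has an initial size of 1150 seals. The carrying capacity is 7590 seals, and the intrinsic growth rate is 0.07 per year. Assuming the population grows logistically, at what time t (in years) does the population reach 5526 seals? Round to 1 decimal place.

A = (K − N₀)/N₀ = (7590 − 1150)/1150 = 5.6.
Solve 7590/(1 + 5.6·e^(−0.07t)) = 5526: 1 + 5.6·e^(−0.07t) = 1.3735, so e^(−0.07t) = 0.0666977.
−0.07·t = ln(0.0666977) = -2.7076, so t = 2.7076/0.07 = 38.68.

38.7 years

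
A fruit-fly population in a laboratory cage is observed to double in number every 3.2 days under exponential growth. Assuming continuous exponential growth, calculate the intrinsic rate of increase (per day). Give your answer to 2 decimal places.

r = ln(2)/t_d = 0.6931/3.2 = 0.21661.

0.22 per day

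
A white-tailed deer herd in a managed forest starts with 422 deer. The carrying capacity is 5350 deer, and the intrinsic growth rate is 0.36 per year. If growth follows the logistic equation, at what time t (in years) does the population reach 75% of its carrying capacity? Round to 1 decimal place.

9.9 years

A = (K − N₀)/N₀ = (5350 − 422)/422 = 11.678.
Solve 5350/(1 + 11.678·e^(−0.36t)) = 4012.5: 1 + 11.678·e^(−0.36t) = 1.3333, so e^(−0.36t) = 0.0285444.
−0.36·t = ln(0.0285444) = -3.5563, so t = 3.5563/0.36 = 9.8786.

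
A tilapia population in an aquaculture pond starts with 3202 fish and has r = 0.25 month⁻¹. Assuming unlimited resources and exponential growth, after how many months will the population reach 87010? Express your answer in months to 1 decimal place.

Set N₀·e^(rt) = 87010: e^(0.25·t) = 87010/3202 = 27.174.
0.25·t = ln(27.174) = 3.3022, so t = 3.3022/0.25 = 13.209.

13.2 months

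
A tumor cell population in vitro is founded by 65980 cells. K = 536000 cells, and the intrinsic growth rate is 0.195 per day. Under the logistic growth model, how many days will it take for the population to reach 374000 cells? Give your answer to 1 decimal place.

14.4 days

A = (K − N₀)/N₀ = (536000 − 65980)/65980 = 7.1237.
Solve 536000/(1 + 7.1237·e^(−0.195t)) = 374000: 1 + 7.1237·e^(−0.195t) = 1.4332, so e^(−0.195t) = 0.060805.
−0.195·t = ln(0.060805) = -2.8001, so t = 2.8001/0.195 = 14.359.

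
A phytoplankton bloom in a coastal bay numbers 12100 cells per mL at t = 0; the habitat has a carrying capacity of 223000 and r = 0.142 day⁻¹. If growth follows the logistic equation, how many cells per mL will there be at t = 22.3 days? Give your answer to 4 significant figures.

128600 cells per mL

A = (K − N₀)/N₀ = (223000 − 12100)/12100 = 17.43.
N(t) = K/(1 + A·e^(−rt)) = 223000/(1 + 17.43×e^(−0.142×22.3)).
e^(−3.167) = 0.042147; denominator = 1 + 17.43×0.042147 = 1.7346.
N = 223000/1.7346 = 128559.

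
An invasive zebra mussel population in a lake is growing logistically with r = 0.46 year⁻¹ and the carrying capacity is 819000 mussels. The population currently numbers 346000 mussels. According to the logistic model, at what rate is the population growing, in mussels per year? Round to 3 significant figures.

dN/dt = rN(1 − N/K) = 0.46 × 346000 × (1 − 346000/819000).
1 − 346000/819000 = 0.57753; dN/dt = 0.46 × 346000 × 0.57753 = 91920.

91900 mussels per year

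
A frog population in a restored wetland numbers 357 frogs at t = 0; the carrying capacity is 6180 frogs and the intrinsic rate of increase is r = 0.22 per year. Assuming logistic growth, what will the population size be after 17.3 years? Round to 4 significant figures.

A = (K − N₀)/N₀ = (6180 − 357)/357 = 16.311.
N(t) = K/(1 + A·e^(−rt)) = 6180/(1 + 16.311×e^(−0.22×17.3)).
e^(−3.806) = 0.022237; denominator = 1 + 16.311×0.022237 = 1.3627.
N = 6180/1.3627 = 4535.1.

4535 frogs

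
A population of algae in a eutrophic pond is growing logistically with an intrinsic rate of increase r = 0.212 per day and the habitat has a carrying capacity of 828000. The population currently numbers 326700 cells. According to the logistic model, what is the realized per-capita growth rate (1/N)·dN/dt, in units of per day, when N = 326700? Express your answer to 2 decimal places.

(1/N)·dN/dt = r(1 − N/K) = 0.212 × (1 − 326700/828000).
= 0.212 × 0.60543 = 0.12835.

0.13 per day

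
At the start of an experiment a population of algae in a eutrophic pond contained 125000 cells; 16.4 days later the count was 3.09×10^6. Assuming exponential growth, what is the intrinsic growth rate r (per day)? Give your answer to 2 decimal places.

0.20 per day

From N(t) = N₀·e^(rt): e^(r·16.4) = 3.09×10^6/125000 = 24.72.
r·16.4 = ln(24.72) = 3.2076, so r = 3.2076/16.4 = 0.19559.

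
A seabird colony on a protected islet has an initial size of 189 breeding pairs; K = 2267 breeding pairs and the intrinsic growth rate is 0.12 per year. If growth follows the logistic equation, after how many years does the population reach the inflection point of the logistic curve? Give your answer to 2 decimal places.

Logistic growth is fastest at N = K/2 = 1133.5.
A = (K − N₀)/N₀ = 10.995. Set K/(1 + A·e^(−rt)) = K/2 → A·e^(−rt) = 1.
e^(−0.12t) = 1/10.995 = 0.0909528, so t = ln(10.995)/0.12 = 2.3974/0.12 = 19.978.

19.98 years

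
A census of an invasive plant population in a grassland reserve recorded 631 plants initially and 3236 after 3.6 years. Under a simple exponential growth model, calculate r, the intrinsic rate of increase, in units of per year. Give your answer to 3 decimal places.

From N(t) = N₀·e^(rt): e^(r·3.6) = 3236/631 = 5.1284.
r·3.6 = ln(5.1284) = 1.6348, so r = 1.6348/3.6 = 0.45411.

0.454 per year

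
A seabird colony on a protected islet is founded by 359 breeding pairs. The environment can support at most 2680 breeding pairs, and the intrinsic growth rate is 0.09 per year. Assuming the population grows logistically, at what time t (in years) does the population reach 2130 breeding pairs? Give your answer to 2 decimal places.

A = (K − N₀)/N₀ = (2680 − 359)/359 = 6.4652.
Solve 2680/(1 + 6.4652·e^(−0.09t)) = 2130: 1 + 6.4652·e^(−0.09t) = 1.2582, so e^(−0.09t) = 0.0399395.
−0.09·t = ln(0.0399395) = -3.2204, so t = 3.2204/0.09 = 35.782.

35.78 years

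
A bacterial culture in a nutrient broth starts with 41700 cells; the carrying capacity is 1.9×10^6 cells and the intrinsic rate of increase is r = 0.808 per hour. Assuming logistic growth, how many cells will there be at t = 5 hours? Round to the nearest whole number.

A = (K − N₀)/N₀ = (1.9×10^6 − 41700)/41700 = 44.564.
N(t) = K/(1 + A·e^(−rt)) = 1.9×10^6/(1 + 44.564×e^(−0.808×5)).
e^(−4.04) = 0.017597; denominator = 1 + 44.564×0.017597 = 1.7842.
N = 1.9×10^6/1.7842 = 1.0649×10^6.

1064900 cells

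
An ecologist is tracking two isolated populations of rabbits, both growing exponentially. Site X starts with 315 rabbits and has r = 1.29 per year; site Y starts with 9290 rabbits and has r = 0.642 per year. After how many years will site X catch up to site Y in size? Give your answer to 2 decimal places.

Set 315·e^(1.29t) = 9290·e^(0.642t).
e^((1.29 − 0.642)t) = 9290/315 → e^(0.648·t) = 29.492.
0.648·t = ln(29.492) = 3.3841, so t = 3.3841/0.648 = 5.2224.

5.22 years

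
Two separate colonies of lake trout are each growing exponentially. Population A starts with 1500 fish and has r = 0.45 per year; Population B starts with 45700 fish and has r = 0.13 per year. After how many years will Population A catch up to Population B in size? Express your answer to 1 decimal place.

Set 1500·e^(0.45t) = 45700·e^(0.13t).
e^((0.45 − 0.13)t) = 45700/1500 → e^(0.32·t) = 30.467.
0.32·t = ln(30.467) = 3.4166, so t = 3.4166/0.32 = 10.677.

10.7 years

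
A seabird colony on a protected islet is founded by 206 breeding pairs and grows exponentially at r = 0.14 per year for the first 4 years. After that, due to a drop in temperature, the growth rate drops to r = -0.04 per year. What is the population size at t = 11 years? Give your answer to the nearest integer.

Phase 1: N(4) = 206·e^(0.14×4) = 206·e^0.56 = 360.639.
Phase 2 runs for 11 − 4 = 7 years at r = -0.04.
N(11) = 360.639·e^(-0.04×7) = 360.639·e^-0.28 = 272.565.

273 breeding pairs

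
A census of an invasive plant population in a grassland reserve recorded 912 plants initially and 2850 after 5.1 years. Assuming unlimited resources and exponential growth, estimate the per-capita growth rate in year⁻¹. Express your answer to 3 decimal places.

0.223 per year

From N(t) = N₀·e^(rt): e^(r·5.1) = 2850/912 = 3.125.
r·5.1 = ln(3.125) = 1.1394, so r = 1.1394/5.1 = 0.22342.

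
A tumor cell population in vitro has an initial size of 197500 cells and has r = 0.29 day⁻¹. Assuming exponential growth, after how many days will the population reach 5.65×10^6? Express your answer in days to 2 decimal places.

Set N₀·e^(rt) = 5.65×10^6: e^(0.29·t) = 5.65×10^6/197500 = 28.608.
0.29·t = ln(28.608) = 3.3537, so t = 3.3537/0.29 = 11.564.

11.56 days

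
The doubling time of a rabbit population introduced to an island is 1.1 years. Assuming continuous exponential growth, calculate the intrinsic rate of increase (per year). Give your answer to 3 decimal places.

0.630 per year

r = ln(2)/t_d = 0.6931/1.1 = 0.63013.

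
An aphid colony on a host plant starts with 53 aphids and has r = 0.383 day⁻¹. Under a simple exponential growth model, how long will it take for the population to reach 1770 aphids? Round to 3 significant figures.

Set N₀·e^(rt) = 1770: e^(0.383·t) = 1770/53 = 33.396.
0.383·t = ln(33.396) = 3.5084, so t = 3.5084/0.383 = 9.1604.

9.16 days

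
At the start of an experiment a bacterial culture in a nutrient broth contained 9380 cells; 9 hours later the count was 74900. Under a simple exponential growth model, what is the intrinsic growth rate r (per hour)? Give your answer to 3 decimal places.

From N(t) = N₀·e^(rt): e^(r·9) = 74900/9380 = 7.9851.
r·9 = ln(7.9851) = 2.0776, so r = 2.0776/9 = 0.23084.

0.231 per hour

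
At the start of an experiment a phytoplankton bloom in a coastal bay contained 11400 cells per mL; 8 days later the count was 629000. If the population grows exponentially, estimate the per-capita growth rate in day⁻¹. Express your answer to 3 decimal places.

0.501 per day

From N(t) = N₀·e^(rt): e^(r·8) = 629000/11400 = 55.175.
r·8 = ln(55.175) = 4.0105, so r = 4.0105/8 = 0.50131.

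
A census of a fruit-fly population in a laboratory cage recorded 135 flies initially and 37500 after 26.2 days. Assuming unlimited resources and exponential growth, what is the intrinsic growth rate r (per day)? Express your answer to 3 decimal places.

From N(t) = N₀·e^(rt): e^(r·26.2) = 37500/135 = 277.78.
r·26.2 = ln(277.78) = 5.6268, so r = 5.6268/26.2 = 0.21476.

0.215 per day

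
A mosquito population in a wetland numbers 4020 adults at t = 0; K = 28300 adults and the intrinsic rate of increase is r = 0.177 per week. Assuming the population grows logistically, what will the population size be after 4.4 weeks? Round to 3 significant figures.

A = (K − N₀)/N₀ = (28300 − 4020)/4020 = 6.0398.
N(t) = K/(1 + A·e^(−rt)) = 28300/(1 + 6.0398×e^(−0.177×4.4)).
e^(−0.7788) = 0.45896; denominator = 1 + 6.0398×0.45896 = 3.772.
N = 28300/3.772 = 7502.64.

7500 adults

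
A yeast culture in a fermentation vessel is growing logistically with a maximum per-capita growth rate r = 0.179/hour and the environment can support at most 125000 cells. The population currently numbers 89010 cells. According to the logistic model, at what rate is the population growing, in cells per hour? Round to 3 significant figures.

dN/dt = rN(1 − N/K) = 0.179 × 89010 × (1 − 89010/125000).
1 − 89010/125000 = 0.28792; dN/dt = 0.179 × 89010 × 0.28792 = 4587.4.

4590 cells per hour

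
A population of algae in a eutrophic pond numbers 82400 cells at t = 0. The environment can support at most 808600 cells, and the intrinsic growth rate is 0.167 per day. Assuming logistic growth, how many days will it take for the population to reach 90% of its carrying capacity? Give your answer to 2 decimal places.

26.19 days

A = (K − N₀)/N₀ = (808600 − 82400)/82400 = 8.8131.
Solve 808600/(1 + 8.8131·e^(−0.167t)) = 727740: 1 + 8.8131·e^(−0.167t) = 1.1111, so e^(−0.167t) = 0.0126075.
−0.167·t = ln(0.0126075) = -4.3735, so t = 4.3735/0.167 = 26.188.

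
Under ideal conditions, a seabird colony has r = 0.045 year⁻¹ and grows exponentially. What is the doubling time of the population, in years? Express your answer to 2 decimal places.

15.40 years

Doubling time t_d = ln(2)/r = 0.6931/0.045 = 15.403.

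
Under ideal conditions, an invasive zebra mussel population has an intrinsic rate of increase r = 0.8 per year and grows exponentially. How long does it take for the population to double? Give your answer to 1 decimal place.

Doubling time t_d = ln(2)/r = 0.6931/0.8 = 0.86643.

0.9 years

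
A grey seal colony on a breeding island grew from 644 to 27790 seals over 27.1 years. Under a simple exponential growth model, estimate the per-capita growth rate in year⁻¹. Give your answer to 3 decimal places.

0.139 per year

From N(t) = N₀·e^(rt): e^(r·27.1) = 27790/644 = 43.152.
r·27.1 = ln(43.152) = 3.7647, so r = 3.7647/27.1 = 0.13892.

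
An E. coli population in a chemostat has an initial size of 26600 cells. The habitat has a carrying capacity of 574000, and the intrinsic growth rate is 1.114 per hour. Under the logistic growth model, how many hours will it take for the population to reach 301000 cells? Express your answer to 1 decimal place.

2.8 hours

A = (K − N₀)/N₀ = (574000 − 26600)/26600 = 20.579.
Solve 574000/(1 + 20.579·e^(−1.114t)) = 301000: 1 + 20.579·e^(−1.114t) = 1.907, so e^(−1.114t) = 0.044073.
−1.114·t = ln(0.044073) = -3.1219, so t = 3.1219/1.114 = 2.8024.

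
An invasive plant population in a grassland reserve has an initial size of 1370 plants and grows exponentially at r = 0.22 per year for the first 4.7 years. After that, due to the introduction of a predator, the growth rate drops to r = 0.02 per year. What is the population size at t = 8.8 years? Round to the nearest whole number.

4182 plants

Phase 1: N(4.7) = 1370·e^(0.22×4.7) = 1370·e^1.034 = 3852.84.
Phase 2 runs for 8.8 − 4.7 = 4.1 years at r = 0.02.
N(8.8) = 3852.84·e^(0.02×4.1) = 3852.84·e^0.082 = 4182.09.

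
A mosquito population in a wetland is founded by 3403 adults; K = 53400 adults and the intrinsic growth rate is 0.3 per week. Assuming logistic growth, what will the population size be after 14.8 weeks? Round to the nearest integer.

45512 adults

A = (K − N₀)/N₀ = (53400 − 3403)/3403 = 14.692.
N(t) = K/(1 + A·e^(−rt)) = 53400/(1 + 14.692×e^(−0.3×14.8)).
e^(−4.44) = 0.011796; denominator = 1 + 14.692×0.011796 = 1.1733.
N = 53400/1.1733 = 45512.4.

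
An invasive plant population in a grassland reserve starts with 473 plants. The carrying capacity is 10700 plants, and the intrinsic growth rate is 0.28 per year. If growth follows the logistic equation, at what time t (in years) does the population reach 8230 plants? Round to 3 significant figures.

15.3 years

A = (K − N₀)/N₀ = (10700 − 473)/473 = 21.622.
Solve 10700/(1 + 21.622·e^(−0.28t)) = 8230: 1 + 21.622·e^(−0.28t) = 1.3001, so e^(−0.28t) = 0.0138807.
−0.28·t = ln(0.0138807) = -4.2773, so t = 4.2773/0.28 = 15.276.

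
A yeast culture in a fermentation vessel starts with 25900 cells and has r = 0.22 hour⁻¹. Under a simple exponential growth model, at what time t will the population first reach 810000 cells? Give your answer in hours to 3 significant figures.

15.6 hours

Set N₀·e^(rt) = 810000: e^(0.22·t) = 810000/25900 = 31.274.
0.22·t = ln(31.274) = 3.4428, so t = 3.4428/0.22 = 15.649.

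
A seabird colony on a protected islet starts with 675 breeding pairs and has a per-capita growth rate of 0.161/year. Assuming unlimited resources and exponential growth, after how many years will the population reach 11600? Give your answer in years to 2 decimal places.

Set N₀·e^(rt) = 11600: e^(0.161·t) = 11600/675 = 17.185.
0.161·t = ln(17.185) = 2.844, so t = 2.844/0.161 = 17.665.

17.66 years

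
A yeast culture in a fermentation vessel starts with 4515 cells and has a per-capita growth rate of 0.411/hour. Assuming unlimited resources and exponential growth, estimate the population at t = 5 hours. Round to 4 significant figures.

N(t) = N₀·e^(rt) = 4515 × e^(0.411×5) = 4515 × e^2.055.
e^2.055 ≈ 7.8068, so N ≈ 4515 × 7.8068 = 35247.9.

35250 cells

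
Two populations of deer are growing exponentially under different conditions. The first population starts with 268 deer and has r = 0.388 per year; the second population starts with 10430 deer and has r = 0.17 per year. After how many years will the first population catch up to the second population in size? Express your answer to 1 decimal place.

16.8 years

Set 268·e^(0.388t) = 10430·e^(0.17t).
e^((0.388 − 0.17)t) = 10430/268 → e^(0.218·t) = 38.918.
0.218·t = ln(38.918) = 3.6615, so t = 3.6615/0.218 = 16.796.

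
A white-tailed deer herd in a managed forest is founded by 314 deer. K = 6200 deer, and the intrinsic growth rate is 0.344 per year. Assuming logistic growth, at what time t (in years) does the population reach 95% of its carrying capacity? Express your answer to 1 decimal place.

A = (K − N₀)/N₀ = (6200 − 314)/314 = 18.745.
Solve 6200/(1 + 18.745·e^(−0.344t)) = 5890: 1 + 18.745·e^(−0.344t) = 1.0526, so e^(−0.344t) = 0.00280773.
−0.344·t = ln(0.00280773) = -5.8754, so t = 5.8754/0.344 = 17.08.

17.1 years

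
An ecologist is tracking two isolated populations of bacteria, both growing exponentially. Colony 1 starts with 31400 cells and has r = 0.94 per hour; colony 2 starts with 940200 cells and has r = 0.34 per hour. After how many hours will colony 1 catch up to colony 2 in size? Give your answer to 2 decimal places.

5.67 hours

Set 31400·e^(0.94t) = 940200·e^(0.34t).
e^((0.94 − 0.34)t) = 940200/31400 → e^(0.6·t) = 29.943.
0.6·t = ln(29.943) = 3.3993, so t = 3.3993/0.6 = 5.6655.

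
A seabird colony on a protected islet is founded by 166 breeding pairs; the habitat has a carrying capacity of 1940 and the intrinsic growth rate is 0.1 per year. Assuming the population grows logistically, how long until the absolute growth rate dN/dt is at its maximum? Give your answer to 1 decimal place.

Logistic growth is fastest at N = K/2 = 970.
A = (K − N₀)/N₀ = 10.687. Set K/(1 + A·e^(−rt)) = K/2 → A·e^(−rt) = 1.
e^(−0.1t) = 1/10.687 = 0.0935738, so t = ln(10.687)/0.1 = 2.369/0.1 = 23.69.

23.7 years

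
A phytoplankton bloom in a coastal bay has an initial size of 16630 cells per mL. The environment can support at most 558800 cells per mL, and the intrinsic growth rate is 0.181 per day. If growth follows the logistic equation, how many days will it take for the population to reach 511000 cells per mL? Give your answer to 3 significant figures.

A = (K − N₀)/N₀ = (558800 − 16630)/16630 = 32.602.
Solve 558800/(1 + 32.602·e^(−0.181t)) = 511000: 1 + 32.602·e^(−0.181t) = 1.0935, so e^(−0.181t) = 0.00286922.
−0.181·t = ln(0.00286922) = -5.8537, so t = 5.8537/0.181 = 32.341.

32.3 days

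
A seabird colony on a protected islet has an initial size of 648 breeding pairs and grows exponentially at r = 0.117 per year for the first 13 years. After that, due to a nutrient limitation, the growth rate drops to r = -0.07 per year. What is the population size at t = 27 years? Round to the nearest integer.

Phase 1: N(13) = 648·e^(0.117×13) = 648·e^1.521 = 2965.77.
Phase 2 runs for 27 − 13 = 14 years at r = -0.07.
N(27) = 2965.77·e^(-0.07×14) = 2965.77·e^-0.98 = 1113.08.

1113 breeding pairs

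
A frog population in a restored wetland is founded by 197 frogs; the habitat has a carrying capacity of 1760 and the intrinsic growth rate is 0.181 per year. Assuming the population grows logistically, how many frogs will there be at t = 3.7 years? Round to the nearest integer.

A = (K − N₀)/N₀ = (1760 − 197)/197 = 7.934.
N(t) = K/(1 + A·e^(−rt)) = 1760/(1 + 7.934×e^(−0.181×3.7)).
e^(−0.6697) = 0.51186; denominator = 1 + 7.934×0.51186 = 5.0611.
N = 1760/5.0611 = 347.749.

348 frogs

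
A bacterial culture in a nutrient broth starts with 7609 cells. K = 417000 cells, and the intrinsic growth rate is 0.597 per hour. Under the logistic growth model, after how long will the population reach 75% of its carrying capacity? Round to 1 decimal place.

A = (K − N₀)/N₀ = (417000 − 7609)/7609 = 53.804.
Solve 417000/(1 + 53.804·e^(−0.597t)) = 312750: 1 + 53.804·e^(−0.597t) = 1.3333, so e^(−0.597t) = 0.00619538.
−0.597·t = ln(0.00619538) = -5.084, so t = 5.084/0.597 = 8.5158.

8.5 hours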